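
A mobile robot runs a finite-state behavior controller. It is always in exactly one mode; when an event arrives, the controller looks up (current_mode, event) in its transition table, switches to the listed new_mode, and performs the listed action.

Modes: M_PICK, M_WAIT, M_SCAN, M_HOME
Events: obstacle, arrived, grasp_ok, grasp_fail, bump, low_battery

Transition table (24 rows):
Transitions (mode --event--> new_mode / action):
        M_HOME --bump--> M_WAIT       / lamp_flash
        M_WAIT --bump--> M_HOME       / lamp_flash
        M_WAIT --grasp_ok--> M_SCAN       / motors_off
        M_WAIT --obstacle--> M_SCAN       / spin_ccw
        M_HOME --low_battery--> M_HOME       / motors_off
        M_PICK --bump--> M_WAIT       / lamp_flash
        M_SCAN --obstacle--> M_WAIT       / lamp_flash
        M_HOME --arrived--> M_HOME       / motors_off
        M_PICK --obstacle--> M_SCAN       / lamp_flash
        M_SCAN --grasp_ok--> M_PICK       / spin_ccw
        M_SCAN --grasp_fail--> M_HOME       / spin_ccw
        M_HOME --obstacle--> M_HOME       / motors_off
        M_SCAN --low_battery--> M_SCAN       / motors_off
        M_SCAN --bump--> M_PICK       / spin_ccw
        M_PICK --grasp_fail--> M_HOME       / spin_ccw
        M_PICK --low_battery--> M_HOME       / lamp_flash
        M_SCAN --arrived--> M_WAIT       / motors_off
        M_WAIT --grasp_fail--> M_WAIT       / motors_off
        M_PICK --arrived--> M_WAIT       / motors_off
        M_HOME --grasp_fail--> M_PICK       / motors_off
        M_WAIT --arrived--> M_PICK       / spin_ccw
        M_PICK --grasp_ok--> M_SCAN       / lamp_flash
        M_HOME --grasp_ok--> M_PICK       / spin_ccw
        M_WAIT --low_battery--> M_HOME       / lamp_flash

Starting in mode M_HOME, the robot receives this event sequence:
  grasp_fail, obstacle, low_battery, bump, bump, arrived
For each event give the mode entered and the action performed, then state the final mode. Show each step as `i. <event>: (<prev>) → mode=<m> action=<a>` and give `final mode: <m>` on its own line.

1. grasp_fail: (M_HOME) → mode=M_PICK action=motors_off
2. obstacle: (M_PICK) → mode=M_SCAN action=lamp_flash
3. low_battery: (M_SCAN) → mode=M_SCAN action=motors_off
4. bump: (M_SCAN) → mode=M_PICK action=spin_ccw
5. bump: (M_PICK) → mode=M_WAIT action=lamp_flash
6. arrived: (M_WAIT) → mode=M_PICK action=spin_ccw

final mode: M_PICK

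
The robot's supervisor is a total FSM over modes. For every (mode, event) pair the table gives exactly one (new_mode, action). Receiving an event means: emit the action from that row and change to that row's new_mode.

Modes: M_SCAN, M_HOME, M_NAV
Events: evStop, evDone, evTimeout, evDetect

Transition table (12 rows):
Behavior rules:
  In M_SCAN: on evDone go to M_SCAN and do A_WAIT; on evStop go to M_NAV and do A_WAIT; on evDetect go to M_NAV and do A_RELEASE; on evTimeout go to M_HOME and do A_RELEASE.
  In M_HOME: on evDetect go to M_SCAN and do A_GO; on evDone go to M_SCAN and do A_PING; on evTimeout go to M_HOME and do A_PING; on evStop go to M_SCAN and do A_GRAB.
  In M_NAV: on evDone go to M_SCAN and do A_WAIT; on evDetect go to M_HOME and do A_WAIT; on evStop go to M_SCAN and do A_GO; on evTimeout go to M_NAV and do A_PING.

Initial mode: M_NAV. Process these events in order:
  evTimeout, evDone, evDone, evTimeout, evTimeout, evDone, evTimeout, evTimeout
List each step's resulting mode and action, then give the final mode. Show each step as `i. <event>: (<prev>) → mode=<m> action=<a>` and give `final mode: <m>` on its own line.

final mode: M_HOME

1. evTimeout: (M_NAV) → mode=M_NAV action=A_PING
2. evDone: (M_NAV) → mode=M_SCAN action=A_WAIT
3. evDone: (M_SCAN) → mode=M_SCAN action=A_WAIT
4. evTimeout: (M_SCAN) → mode=M_HOME action=A_RELEASE
5. evTimeout: (M_HOME) → mode=M_HOME action=A_PING
6. evDone: (M_HOME) → mode=M_SCAN action=A_PING
7. evTimeout: (M_SCAN) → mode=M_HOME action=A_RELEASE
8. evTimeout: (M_HOME) → mode=M_HOME action=A_PING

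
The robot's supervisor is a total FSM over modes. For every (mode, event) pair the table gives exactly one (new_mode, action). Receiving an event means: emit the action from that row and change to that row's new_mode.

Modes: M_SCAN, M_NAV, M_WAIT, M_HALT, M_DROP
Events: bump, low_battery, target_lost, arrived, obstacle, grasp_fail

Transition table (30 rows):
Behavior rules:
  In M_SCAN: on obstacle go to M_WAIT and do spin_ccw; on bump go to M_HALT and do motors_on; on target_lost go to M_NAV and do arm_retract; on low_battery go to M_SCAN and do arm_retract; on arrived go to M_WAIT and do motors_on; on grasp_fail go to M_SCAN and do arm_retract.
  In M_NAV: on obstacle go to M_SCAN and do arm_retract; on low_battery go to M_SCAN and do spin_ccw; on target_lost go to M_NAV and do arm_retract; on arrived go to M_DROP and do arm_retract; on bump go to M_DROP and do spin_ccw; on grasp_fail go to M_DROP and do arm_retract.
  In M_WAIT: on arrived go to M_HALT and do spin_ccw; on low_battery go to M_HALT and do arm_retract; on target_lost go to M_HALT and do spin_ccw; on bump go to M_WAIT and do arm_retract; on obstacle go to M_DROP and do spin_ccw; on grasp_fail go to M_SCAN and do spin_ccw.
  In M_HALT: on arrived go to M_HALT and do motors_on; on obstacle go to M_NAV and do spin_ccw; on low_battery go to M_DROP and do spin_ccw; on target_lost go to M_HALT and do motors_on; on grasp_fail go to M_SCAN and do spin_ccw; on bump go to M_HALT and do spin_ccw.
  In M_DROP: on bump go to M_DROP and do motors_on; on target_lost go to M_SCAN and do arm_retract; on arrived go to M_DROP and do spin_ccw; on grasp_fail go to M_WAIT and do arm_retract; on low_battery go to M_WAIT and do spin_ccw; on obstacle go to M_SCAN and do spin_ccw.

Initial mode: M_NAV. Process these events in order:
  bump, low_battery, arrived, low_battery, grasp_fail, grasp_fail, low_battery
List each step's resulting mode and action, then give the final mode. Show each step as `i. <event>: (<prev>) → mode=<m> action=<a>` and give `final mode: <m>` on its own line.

final mode: M_SCAN

1. bump: (M_NAV) → mode=M_DROP action=spin_ccw
2. low_battery: (M_DROP) → mode=M_WAIT action=spin_ccw
3. arrived: (M_WAIT) → mode=M_HALT action=spin_ccw
4. low_battery: (M_HALT) → mode=M_DROP action=spin_ccw
5. grasp_fail: (M_DROP) → mode=M_WAIT action=arm_retract
6. grasp_fail: (M_WAIT) → mode=M_SCAN action=spin_ccw
7. low_battery: (M_SCAN) → mode=M_SCAN action=arm_retract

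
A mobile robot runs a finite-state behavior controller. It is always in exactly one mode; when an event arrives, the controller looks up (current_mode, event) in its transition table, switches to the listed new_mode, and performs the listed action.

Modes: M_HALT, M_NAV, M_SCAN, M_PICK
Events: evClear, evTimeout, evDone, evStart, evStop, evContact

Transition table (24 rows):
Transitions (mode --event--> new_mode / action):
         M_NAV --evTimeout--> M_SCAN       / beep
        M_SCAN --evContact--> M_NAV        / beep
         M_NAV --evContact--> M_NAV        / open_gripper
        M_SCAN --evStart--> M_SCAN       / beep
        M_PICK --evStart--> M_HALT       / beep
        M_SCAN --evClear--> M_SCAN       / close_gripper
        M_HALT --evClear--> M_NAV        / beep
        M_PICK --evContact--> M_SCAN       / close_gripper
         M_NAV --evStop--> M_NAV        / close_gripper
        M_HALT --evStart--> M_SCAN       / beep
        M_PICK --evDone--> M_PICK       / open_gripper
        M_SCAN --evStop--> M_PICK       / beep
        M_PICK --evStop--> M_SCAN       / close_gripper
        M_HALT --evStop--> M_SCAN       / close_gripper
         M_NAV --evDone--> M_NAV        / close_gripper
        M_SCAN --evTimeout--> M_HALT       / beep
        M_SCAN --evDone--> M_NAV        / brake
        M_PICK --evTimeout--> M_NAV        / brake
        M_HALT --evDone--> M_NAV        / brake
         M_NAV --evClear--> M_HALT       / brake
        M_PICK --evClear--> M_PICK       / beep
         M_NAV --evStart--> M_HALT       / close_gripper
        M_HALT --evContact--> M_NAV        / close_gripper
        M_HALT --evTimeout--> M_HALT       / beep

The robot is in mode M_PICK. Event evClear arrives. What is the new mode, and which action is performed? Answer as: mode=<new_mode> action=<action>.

current mode = M_PICK; filter table to that mode:
  (M_PICK, evStart) → (M_HALT, beep)
  (M_PICK, evContact) → (M_SCAN, close_gripper)
  (M_PICK, evDone) → (M_PICK, open_gripper)
  (M_PICK, evStop) → (M_SCAN, close_gripper)
  (M_PICK, evTimeout) → (M_NAV, brake)
  (M_PICK, evClear) → (M_PICK, beep)  ← event matches
event = evClear selects (M_PICK, beep)

mode=M_PICK action=beep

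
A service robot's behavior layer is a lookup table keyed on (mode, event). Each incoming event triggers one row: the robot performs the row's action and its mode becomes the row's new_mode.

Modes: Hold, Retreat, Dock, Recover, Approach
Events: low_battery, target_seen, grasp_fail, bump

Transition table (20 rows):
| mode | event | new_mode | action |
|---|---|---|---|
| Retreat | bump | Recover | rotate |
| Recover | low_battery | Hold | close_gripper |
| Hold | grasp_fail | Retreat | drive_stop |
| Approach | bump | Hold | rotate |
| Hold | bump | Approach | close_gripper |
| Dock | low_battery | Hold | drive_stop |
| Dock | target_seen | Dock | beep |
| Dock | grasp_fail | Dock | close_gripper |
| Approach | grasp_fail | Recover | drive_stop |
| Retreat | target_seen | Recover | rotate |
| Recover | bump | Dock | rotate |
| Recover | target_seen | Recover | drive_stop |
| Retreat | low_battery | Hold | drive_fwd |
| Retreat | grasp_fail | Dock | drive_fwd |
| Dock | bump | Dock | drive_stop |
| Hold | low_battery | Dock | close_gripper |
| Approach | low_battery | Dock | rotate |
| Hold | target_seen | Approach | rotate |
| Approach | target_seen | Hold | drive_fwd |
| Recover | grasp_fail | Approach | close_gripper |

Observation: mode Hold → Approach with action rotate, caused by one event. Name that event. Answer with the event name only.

target_seen

try low_battery: (Hold, low_battery) → (Dock, close_gripper)
try target_seen: (Hold, target_seen) → (Approach, rotate)  ← matches
try grasp_fail: (Hold, grasp_fail) → (Retreat, drive_stop)
try bump: (Hold, bump) → (Approach, close_gripper)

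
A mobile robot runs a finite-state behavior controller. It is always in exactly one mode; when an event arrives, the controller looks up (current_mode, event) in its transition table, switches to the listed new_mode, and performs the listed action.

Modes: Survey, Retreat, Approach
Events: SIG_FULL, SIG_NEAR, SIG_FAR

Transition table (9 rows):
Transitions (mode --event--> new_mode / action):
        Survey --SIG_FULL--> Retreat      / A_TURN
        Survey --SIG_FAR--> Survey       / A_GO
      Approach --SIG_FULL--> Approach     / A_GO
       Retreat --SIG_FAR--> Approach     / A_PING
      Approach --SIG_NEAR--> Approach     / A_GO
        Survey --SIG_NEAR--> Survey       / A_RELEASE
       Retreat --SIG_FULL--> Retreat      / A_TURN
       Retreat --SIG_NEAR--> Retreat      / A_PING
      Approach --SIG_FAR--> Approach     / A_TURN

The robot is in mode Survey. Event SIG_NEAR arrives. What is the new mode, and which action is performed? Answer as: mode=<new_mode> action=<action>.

current mode = Survey; filter table to that mode:
  (Survey, SIG_FULL) → (Retreat, A_TURN)
  (Survey, SIG_FAR) → (Survey, A_GO)
  (Survey, SIG_NEAR) → (Survey, A_RELEASE)  ← event matches
event = SIG_NEAR selects (Survey, A_RELEASE)

mode=Survey action=A_RELEASE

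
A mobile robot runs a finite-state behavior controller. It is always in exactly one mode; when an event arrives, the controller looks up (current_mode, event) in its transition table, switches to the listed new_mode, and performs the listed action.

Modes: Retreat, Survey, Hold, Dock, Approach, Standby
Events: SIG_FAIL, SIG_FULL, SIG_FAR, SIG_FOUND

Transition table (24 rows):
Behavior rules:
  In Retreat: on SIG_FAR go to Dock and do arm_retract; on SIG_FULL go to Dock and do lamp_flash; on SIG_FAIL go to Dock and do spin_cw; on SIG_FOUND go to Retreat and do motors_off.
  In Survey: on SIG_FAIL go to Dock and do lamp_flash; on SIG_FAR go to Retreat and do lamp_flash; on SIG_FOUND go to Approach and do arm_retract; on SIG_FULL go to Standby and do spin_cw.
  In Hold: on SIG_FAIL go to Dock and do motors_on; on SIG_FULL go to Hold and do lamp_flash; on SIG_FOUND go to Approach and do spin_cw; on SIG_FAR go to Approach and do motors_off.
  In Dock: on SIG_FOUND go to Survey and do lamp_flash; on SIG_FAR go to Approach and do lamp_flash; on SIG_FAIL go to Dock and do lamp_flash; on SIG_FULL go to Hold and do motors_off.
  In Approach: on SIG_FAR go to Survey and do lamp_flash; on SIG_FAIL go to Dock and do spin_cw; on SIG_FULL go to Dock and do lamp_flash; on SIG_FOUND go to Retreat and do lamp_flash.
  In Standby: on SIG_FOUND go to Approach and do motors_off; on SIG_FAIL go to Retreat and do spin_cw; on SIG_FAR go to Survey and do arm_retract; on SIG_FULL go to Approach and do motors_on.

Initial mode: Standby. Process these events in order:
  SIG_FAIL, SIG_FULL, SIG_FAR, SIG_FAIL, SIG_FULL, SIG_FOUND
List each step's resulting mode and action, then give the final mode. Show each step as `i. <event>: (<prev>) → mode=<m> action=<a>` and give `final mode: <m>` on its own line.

1. SIG_FAIL: (Standby) → mode=Retreat action=spin_cw
2. SIG_FULL: (Retreat) → mode=Dock action=lamp_flash
3. SIG_FAR: (Dock) → mode=Approach action=lamp_flash
4. SIG_FAIL: (Approach) → mode=Dock action=spin_cw
5. SIG_FULL: (Dock) → mode=Hold action=motors_off
6. SIG_FOUND: (Hold) → mode=Approach action=spin_cw

final mode: Approach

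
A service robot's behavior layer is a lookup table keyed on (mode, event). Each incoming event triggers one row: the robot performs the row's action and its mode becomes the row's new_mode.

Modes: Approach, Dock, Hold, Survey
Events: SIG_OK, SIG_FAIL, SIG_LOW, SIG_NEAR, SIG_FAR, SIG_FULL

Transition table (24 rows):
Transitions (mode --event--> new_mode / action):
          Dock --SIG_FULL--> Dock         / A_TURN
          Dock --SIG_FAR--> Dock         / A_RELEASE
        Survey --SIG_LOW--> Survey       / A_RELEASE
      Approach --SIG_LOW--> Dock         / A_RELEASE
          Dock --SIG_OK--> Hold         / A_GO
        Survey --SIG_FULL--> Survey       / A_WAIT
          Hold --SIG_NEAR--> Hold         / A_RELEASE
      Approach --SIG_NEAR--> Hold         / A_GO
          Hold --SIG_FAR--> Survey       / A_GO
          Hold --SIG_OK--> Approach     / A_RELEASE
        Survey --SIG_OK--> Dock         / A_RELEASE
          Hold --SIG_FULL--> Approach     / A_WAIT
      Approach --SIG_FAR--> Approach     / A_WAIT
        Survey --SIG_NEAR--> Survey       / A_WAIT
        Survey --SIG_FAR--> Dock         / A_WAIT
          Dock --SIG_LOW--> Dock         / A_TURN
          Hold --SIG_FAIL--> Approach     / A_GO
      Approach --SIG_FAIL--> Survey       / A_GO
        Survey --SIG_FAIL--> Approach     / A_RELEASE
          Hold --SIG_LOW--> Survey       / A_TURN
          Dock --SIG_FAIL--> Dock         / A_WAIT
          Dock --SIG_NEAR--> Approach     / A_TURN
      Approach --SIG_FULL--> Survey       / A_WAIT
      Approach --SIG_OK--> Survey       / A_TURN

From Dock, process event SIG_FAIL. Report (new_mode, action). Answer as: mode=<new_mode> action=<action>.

mode=Dock action=A_WAIT

current mode = Dock; filter table to that mode:
  (Dock, SIG_FULL) → (Dock, A_TURN)
  (Dock, SIG_FAR) → (Dock, A_RELEASE)
  (Dock, SIG_OK) → (Hold, A_GO)
  (Dock, SIG_LOW) → (Dock, A_TURN)
  (Dock, SIG_FAIL) → (Dock, A_WAIT)  ← event matches
  (Dock, SIG_NEAR) → (Approach, A_TURN)
event = SIG_FAIL selects (Dock, A_WAIT)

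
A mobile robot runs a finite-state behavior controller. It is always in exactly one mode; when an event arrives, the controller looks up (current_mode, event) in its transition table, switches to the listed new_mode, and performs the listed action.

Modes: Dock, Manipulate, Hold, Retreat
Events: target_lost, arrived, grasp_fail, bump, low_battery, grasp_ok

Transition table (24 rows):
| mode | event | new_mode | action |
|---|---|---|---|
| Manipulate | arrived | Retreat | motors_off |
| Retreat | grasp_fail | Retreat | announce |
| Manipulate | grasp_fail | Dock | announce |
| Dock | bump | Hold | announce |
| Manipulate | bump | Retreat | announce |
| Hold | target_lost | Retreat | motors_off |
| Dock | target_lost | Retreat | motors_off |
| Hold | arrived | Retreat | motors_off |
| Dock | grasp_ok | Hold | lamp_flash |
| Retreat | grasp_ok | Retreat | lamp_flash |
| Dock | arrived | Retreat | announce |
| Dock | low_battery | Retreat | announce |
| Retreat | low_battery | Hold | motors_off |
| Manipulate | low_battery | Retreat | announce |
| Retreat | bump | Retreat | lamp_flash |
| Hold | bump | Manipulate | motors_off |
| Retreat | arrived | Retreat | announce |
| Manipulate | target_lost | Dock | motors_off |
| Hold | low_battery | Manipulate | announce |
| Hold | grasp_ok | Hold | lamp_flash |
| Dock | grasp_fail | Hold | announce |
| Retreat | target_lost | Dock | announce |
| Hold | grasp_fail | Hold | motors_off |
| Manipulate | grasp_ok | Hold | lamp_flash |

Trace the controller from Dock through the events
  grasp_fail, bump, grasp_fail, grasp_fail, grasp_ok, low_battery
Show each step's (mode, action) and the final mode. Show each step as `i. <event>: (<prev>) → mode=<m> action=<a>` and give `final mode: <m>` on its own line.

1. grasp_fail: (Dock) → mode=Hold action=announce
2. bump: (Hold) → mode=Manipulate action=motors_off
3. grasp_fail: (Manipulate) → mode=Dock action=announce
4. grasp_fail: (Dock) → mode=Hold action=announce
5. grasp_ok: (Hold) → mode=Hold action=lamp_flash
6. low_battery: (Hold) → mode=Manipulate action=announce

final mode: Manipulate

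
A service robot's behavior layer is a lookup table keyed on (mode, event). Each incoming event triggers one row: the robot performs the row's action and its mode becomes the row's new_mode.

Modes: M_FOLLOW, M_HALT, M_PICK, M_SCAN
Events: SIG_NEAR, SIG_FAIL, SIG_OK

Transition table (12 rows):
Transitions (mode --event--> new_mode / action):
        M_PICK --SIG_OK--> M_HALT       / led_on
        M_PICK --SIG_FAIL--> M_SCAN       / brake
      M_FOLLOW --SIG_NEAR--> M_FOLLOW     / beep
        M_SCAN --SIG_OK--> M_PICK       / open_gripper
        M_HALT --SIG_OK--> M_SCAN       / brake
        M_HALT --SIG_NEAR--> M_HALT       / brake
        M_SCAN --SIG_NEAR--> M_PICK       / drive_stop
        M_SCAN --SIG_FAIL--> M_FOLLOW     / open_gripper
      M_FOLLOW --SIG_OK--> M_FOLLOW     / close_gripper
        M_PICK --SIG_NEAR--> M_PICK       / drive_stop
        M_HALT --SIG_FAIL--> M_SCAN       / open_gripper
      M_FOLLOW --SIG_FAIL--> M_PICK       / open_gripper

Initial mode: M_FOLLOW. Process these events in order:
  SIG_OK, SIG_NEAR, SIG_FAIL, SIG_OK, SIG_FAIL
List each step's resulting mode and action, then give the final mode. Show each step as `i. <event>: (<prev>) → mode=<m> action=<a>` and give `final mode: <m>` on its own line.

final mode: M_SCAN

1. SIG_OK: (M_FOLLOW) → mode=M_FOLLOW action=close_gripper
2. SIG_NEAR: (M_FOLLOW) → mode=M_FOLLOW action=beep
3. SIG_FAIL: (M_FOLLOW) → mode=M_PICK action=open_gripper
4. SIG_OK: (M_PICK) → mode=M_HALT action=led_on
5. SIG_FAIL: (M_HALT) → mode=M_SCAN action=open_gripper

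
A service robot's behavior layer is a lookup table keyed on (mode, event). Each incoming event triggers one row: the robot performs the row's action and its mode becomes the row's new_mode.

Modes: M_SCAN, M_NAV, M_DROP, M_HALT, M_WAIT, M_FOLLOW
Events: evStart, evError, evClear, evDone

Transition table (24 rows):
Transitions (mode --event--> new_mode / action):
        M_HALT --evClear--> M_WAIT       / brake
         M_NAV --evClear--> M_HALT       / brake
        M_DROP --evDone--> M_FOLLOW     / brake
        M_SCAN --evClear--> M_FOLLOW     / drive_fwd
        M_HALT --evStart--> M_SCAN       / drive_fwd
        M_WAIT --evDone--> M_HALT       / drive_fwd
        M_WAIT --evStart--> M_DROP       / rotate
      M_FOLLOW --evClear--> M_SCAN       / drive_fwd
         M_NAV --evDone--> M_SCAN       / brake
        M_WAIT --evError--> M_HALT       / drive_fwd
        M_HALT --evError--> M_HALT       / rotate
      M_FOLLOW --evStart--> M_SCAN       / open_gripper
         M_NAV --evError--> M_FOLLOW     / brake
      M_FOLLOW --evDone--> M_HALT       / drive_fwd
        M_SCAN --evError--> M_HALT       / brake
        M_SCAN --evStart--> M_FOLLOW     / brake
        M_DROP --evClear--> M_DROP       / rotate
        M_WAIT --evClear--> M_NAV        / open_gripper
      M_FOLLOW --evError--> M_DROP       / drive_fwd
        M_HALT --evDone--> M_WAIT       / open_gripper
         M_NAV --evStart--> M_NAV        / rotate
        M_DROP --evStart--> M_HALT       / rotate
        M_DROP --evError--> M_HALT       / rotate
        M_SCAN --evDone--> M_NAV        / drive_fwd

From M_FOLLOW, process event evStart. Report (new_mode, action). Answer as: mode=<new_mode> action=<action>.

current mode = M_FOLLOW; filter table to that mode:
  (M_FOLLOW, evClear) → (M_SCAN, drive_fwd)
  (M_FOLLOW, evStart) → (M_SCAN, open_gripper)  ← event matches
  (M_FOLLOW, evDone) → (M_HALT, drive_fwd)
  (M_FOLLOW, evError) → (M_DROP, drive_fwd)
event = evStart selects (M_SCAN, open_gripper)

mode=M_SCAN action=open_gripper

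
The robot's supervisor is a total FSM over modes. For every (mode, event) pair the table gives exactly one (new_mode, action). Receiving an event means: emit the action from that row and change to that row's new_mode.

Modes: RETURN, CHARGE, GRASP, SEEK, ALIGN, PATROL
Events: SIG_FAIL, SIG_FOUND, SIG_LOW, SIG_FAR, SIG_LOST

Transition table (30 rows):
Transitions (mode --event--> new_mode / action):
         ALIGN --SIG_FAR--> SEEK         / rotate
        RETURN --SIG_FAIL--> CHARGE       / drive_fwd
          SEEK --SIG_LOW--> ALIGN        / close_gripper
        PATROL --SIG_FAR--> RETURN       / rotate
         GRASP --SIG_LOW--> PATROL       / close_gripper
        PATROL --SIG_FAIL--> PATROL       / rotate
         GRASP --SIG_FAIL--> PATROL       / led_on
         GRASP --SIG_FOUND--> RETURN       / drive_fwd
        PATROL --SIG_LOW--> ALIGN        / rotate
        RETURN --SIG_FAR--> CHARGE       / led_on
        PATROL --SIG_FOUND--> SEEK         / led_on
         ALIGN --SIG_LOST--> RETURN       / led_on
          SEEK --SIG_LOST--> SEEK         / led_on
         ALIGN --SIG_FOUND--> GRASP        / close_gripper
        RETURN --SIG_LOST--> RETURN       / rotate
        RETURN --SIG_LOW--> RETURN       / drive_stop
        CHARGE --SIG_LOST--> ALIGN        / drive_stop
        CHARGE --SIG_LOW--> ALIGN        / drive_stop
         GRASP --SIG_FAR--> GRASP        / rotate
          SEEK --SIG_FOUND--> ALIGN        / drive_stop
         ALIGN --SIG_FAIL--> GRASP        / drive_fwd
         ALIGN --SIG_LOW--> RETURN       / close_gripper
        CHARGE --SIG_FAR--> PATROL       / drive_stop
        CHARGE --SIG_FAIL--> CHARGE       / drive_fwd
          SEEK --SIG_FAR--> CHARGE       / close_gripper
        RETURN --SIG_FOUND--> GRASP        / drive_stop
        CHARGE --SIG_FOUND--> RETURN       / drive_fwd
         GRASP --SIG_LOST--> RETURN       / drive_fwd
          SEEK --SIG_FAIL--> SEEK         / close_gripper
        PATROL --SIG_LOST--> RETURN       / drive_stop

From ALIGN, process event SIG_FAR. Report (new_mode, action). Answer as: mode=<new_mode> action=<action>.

mode=SEEK action=rotate

current mode = ALIGN; filter table to that mode:
  (ALIGN, SIG_FAR) → (SEEK, rotate)  ← event matches
  (ALIGN, SIG_LOST) → (RETURN, led_on)
  (ALIGN, SIG_FOUND) → (GRASP, close_gripper)
  (ALIGN, SIG_FAIL) → (GRASP, drive_fwd)
  (ALIGN, SIG_LOW) → (RETURN, close_gripper)
event = SIG_FAR selects (SEEK, rotate)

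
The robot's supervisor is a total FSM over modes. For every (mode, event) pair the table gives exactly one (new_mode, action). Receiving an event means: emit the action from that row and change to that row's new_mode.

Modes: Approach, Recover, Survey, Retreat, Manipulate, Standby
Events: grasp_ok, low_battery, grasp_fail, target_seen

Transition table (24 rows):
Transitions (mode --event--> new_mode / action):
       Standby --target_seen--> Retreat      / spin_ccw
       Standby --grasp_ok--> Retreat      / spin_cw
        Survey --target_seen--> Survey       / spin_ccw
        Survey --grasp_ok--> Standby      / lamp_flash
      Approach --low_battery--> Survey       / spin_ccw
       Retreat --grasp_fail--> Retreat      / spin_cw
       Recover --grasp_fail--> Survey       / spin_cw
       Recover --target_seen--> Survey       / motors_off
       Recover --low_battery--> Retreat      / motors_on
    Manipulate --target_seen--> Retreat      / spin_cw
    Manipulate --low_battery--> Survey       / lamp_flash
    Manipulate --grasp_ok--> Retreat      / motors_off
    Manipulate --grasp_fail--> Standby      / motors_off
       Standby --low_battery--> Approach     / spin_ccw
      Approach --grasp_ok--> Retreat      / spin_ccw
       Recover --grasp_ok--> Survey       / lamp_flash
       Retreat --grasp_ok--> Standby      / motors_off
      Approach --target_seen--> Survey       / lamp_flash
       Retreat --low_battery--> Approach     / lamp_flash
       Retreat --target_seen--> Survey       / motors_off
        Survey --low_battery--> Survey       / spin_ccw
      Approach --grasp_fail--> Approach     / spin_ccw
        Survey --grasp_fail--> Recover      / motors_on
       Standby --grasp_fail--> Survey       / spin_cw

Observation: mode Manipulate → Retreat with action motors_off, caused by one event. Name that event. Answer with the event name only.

grasp_ok

try grasp_ok: (Manipulate, grasp_ok) → (Retreat, motors_off)  ← matches
try low_battery: (Manipulate, low_battery) → (Survey, lamp_flash)
try grasp_fail: (Manipulate, grasp_fail) → (Standby, motors_off)
try target_seen: (Manipulate, target_seen) → (Retreat, spin_cw)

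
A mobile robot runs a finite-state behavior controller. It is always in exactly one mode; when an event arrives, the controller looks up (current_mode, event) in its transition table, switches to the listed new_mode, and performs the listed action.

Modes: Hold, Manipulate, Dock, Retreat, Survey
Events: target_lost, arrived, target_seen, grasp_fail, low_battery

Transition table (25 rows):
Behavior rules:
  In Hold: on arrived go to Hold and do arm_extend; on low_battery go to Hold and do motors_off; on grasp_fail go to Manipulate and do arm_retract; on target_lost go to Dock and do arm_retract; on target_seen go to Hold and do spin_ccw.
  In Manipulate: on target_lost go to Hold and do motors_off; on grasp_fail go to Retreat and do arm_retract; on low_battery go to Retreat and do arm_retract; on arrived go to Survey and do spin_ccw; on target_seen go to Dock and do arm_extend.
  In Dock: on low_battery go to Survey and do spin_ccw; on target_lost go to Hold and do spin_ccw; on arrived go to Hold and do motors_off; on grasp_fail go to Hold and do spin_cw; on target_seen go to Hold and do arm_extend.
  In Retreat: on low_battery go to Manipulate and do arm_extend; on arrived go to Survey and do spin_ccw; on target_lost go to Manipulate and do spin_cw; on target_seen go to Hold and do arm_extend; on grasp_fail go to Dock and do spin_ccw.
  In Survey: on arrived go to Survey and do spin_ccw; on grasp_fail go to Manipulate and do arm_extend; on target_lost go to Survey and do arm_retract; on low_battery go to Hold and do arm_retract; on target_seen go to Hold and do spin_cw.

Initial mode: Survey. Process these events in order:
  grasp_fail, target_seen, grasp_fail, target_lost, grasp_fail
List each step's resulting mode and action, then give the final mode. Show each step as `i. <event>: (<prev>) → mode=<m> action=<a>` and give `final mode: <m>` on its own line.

1. grasp_fail: (Survey) → mode=Manipulate action=arm_extend
2. target_seen: (Manipulate) → mode=Dock action=arm_extend
3. grasp_fail: (Dock) → mode=Hold action=spin_cw
4. target_lost: (Hold) → mode=Dock action=arm_retract
5. grasp_fail: (Dock) → mode=Hold action=spin_cw

final mode: Hold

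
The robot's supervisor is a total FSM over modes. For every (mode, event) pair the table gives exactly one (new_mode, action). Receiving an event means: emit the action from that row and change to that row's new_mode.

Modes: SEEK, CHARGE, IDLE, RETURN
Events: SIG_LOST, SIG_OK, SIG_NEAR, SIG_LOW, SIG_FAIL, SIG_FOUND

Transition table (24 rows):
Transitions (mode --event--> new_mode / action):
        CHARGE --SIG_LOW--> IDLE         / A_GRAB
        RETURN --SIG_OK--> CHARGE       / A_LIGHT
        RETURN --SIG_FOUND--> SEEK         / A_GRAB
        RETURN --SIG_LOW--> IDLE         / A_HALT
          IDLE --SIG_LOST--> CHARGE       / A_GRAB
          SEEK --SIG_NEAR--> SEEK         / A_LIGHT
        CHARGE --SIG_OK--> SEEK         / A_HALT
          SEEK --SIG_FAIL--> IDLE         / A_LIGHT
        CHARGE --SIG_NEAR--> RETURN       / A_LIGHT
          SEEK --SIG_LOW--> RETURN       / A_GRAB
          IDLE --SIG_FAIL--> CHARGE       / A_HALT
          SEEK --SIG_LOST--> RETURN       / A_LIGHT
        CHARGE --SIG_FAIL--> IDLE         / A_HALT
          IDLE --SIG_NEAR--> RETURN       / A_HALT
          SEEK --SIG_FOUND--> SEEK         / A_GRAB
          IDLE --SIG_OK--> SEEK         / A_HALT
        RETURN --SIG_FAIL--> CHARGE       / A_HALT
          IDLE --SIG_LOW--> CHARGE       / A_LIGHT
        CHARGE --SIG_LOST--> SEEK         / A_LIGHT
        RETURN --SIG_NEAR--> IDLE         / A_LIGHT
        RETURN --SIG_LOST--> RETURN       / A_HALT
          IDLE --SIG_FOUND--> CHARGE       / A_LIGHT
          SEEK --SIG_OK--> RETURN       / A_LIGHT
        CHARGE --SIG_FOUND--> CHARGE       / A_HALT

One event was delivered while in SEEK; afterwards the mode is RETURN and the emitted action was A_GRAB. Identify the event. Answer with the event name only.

try SIG_LOST: (SEEK, SIG_LOST) → (RETURN, A_LIGHT)
try SIG_OK: (SEEK, SIG_OK) → (RETURN, A_LIGHT)
try SIG_NEAR: (SEEK, SIG_NEAR) → (SEEK, A_LIGHT)
try SIG_LOW: (SEEK, SIG_LOW) → (RETURN, A_GRAB)  ← matches
try SIG_FAIL: (SEEK, SIG_FAIL) → (IDLE, A_LIGHT)
try SIG_FOUND: (SEEK, SIG_FOUND) → (SEEK, A_GRAB)

SIG_LOW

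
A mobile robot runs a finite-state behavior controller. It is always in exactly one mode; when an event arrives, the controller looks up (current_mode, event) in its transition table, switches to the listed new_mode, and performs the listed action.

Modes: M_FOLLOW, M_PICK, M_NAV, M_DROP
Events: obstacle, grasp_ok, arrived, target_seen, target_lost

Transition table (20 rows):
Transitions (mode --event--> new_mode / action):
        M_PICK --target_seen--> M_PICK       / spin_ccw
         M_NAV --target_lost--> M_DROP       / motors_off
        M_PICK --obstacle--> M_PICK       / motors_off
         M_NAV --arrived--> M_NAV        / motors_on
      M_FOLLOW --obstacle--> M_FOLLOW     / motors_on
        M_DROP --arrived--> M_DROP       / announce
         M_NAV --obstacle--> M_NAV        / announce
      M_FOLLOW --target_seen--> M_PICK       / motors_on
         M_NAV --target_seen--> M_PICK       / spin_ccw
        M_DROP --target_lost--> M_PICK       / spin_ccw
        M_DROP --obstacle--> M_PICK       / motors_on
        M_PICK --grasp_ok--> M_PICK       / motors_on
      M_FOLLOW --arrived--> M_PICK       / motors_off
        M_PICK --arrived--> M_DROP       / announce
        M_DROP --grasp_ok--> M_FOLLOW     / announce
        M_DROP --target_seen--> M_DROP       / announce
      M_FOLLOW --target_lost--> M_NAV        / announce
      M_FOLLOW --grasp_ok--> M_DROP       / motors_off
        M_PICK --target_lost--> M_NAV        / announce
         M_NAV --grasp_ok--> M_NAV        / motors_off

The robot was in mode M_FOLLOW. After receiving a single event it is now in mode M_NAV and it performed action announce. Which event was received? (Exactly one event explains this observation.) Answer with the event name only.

target_lost

try obstacle: (M_FOLLOW, obstacle) → (M_FOLLOW, motors_on)
try grasp_ok: (M_FOLLOW, grasp_ok) → (M_DROP, motors_off)
try arrived: (M_FOLLOW, arrived) → (M_PICK, motors_off)
try target_seen: (M_FOLLOW, target_seen) → (M_PICK, motors_on)
try target_lost: (M_FOLLOW, target_lost) → (M_NAV, announce)  ← matches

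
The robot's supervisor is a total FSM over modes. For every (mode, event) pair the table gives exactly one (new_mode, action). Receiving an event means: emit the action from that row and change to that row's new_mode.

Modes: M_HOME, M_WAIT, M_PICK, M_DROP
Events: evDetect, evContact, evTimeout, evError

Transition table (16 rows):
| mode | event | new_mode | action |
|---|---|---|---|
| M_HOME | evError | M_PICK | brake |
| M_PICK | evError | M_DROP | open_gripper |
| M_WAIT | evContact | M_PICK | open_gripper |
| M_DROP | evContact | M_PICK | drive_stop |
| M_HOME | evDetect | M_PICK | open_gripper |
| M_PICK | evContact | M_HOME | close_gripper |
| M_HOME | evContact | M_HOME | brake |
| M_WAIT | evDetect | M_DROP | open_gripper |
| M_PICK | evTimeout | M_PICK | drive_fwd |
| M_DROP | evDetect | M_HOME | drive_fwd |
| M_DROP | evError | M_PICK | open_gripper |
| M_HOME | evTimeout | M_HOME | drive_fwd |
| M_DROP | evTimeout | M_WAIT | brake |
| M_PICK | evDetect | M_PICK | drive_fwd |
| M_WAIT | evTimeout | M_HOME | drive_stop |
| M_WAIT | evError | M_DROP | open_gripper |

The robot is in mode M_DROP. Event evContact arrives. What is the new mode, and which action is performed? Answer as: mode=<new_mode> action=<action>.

mode=M_PICK action=drive_stop

current mode = M_DROP; filter table to that mode:
  (M_DROP, evContact) → (M_PICK, drive_stop)  ← event matches
  (M_DROP, evDetect) → (M_HOME, drive_fwd)
  (M_DROP, evError) → (M_PICK, open_gripper)
  (M_DROP, evTimeout) → (M_WAIT, brake)
event = evContact selects (M_PICK, drive_stop)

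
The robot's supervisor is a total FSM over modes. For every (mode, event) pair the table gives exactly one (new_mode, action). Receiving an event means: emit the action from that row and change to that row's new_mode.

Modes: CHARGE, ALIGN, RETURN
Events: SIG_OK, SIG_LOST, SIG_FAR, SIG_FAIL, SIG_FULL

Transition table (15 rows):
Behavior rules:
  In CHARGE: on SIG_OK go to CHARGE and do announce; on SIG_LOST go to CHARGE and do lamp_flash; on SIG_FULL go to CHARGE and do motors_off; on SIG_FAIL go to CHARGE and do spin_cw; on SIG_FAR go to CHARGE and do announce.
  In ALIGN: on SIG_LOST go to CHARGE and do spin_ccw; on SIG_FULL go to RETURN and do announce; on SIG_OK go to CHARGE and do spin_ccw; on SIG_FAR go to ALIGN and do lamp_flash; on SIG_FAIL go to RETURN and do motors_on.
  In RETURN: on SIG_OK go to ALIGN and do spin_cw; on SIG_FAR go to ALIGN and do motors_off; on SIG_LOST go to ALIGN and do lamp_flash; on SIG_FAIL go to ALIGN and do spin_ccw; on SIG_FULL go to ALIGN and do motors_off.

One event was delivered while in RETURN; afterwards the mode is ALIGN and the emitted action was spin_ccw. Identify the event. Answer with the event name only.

try SIG_OK: (RETURN, SIG_OK) → (ALIGN, spin_cw)
try SIG_LOST: (RETURN, SIG_LOST) → (ALIGN, lamp_flash)
try SIG_FAR: (RETURN, SIG_FAR) → (ALIGN, motors_off)
try SIG_FAIL: (RETURN, SIG_FAIL) → (ALIGN, spin_ccw)  ← matches
try SIG_FULL: (RETURN, SIG_FULL) → (ALIGN, motors_off)

SIG_FAIL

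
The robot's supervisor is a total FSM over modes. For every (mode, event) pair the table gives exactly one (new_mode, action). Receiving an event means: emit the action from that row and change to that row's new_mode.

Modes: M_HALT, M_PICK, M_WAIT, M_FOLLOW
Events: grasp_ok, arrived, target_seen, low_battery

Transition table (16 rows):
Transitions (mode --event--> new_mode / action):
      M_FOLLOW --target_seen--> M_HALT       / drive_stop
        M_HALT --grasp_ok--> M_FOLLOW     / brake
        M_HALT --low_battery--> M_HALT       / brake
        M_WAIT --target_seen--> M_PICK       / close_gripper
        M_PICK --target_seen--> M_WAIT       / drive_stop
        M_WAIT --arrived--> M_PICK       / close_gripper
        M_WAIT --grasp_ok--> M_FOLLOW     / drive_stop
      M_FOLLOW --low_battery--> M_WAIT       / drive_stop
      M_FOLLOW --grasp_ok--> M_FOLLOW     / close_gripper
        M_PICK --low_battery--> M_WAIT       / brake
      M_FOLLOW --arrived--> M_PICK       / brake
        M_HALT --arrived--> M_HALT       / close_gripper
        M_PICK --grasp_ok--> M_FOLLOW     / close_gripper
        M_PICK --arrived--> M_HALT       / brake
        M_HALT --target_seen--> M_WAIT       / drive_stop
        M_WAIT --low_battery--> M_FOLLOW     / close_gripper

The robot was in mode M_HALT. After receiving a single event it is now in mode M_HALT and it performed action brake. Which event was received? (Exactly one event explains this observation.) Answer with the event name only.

low_battery

try grasp_ok: (M_HALT, grasp_ok) → (M_FOLLOW, brake)
try arrived: (M_HALT, arrived) → (M_HALT, close_gripper)
try target_seen: (M_HALT, target_seen) → (M_WAIT, drive_stop)
try low_battery: (M_HALT, low_battery) → (M_HALT, brake)  ← matches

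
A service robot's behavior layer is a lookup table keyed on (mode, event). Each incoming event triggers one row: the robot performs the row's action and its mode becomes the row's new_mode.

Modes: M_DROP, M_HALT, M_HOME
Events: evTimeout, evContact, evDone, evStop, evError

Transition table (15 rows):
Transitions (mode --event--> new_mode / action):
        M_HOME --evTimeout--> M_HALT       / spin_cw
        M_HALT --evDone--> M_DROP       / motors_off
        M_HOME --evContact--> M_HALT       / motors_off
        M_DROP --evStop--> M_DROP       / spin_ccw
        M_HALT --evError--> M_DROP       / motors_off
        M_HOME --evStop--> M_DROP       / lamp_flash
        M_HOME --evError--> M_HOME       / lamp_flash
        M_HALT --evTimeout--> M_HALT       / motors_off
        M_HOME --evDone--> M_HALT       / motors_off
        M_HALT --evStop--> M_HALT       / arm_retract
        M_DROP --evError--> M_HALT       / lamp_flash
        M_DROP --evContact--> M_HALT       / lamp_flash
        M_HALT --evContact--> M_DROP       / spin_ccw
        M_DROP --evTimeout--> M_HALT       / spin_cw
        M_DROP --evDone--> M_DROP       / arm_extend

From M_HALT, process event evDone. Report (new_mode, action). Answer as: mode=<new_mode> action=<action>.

mode=M_DROP action=motors_off

current mode = M_HALT; filter table to that mode:
  (M_HALT, evDone) → (M_DROP, motors_off)  ← event matches
  (M_HALT, evError) → (M_DROP, motors_off)
  (M_HALT, evTimeout) → (M_HALT, motors_off)
  (M_HALT, evStop) → (M_HALT, arm_retract)
  (M_HALT, evContact) → (M_DROP, spin_ccw)
event = evDone selects (M_DROP, motors_off)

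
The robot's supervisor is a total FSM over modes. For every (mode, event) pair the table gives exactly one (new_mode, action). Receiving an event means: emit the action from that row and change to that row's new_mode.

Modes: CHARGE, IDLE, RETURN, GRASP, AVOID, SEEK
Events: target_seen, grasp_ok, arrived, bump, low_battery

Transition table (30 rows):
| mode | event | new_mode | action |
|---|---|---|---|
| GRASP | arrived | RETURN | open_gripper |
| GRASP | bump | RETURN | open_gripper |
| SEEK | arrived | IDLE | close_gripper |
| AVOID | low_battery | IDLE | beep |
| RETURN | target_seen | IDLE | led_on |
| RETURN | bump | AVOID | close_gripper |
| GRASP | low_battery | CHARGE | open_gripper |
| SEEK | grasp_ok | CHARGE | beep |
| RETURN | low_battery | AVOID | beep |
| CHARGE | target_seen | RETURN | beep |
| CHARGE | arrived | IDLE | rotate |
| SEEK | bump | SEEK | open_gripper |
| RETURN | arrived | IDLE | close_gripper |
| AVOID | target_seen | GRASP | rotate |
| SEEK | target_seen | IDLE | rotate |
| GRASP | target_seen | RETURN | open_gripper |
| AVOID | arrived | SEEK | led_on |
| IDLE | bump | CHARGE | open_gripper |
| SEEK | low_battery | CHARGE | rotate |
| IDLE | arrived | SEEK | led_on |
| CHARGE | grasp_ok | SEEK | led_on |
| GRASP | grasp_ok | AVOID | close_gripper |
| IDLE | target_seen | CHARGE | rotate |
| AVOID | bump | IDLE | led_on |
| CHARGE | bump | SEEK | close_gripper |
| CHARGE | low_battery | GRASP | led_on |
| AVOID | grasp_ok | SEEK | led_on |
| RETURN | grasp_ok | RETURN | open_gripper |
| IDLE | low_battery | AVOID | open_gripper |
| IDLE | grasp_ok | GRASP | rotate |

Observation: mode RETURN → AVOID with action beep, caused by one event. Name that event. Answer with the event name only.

low_battery

try target_seen: (RETURN, target_seen) → (IDLE, led_on)
try grasp_ok: (RETURN, grasp_ok) → (RETURN, open_gripper)
try arrived: (RETURN, arrived) → (IDLE, close_gripper)
try bump: (RETURN, bump) → (AVOID, close_gripper)
try low_battery: (RETURN, low_battery) → (AVOID, beep)  ← matches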